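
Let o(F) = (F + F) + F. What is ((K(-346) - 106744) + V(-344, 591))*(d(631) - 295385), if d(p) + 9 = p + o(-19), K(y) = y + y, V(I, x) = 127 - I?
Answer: 31535421300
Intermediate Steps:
o(F) = 3*F (o(F) = 2*F + F = 3*F)
K(y) = 2*y
d(p) = -66 + p (d(p) = -9 + (p + 3*(-19)) = -9 + (p - 57) = -9 + (-57 + p) = -66 + p)
((K(-346) - 106744) + V(-344, 591))*(d(631) - 295385) = ((2*(-346) - 106744) + (127 - 1*(-344)))*((-66 + 631) - 295385) = ((-692 - 106744) + (127 + 344))*(565 - 295385) = (-107436 + 471)*(-294820) = -106965*(-294820) = 31535421300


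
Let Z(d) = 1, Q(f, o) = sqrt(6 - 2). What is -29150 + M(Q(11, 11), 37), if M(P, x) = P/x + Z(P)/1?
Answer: -1078511/37 ≈ -29149.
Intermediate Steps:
Q(f, o) = 2 (Q(f, o) = sqrt(4) = 2)
M(P, x) = 1 + P/x (M(P, x) = P/x + 1/1 = P/x + 1*1 = P/x + 1 = 1 + P/x)
-29150 + M(Q(11, 11), 37) = -29150 + (2 + 37)/37 = -29150 + (1/37)*39 = -29150 + 39/37 = -1078511/37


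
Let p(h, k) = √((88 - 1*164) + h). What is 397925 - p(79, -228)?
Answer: 397925 - √3 ≈ 3.9792e+5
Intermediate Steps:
p(h, k) = √(-76 + h) (p(h, k) = √((88 - 164) + h) = √(-76 + h))
397925 - p(79, -228) = 397925 - √(-76 + 79) = 397925 - √3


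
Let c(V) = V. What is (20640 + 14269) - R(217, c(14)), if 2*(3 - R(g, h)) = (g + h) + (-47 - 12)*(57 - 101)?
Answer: 72639/2 ≈ 36320.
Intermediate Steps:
R(g, h) = -1295 - g/2 - h/2 (R(g, h) = 3 - ((g + h) + (-47 - 12)*(57 - 101))/2 = 3 - ((g + h) - 59*(-44))/2 = 3 - ((g + h) + 2596)/2 = 3 - (2596 + g + h)/2 = 3 + (-1298 - g/2 - h/2) = -1295 - g/2 - h/2)
(20640 + 14269) - R(217, c(14)) = (20640 + 14269) - (-1295 - ½*217 - ½*14) = 34909 - (-1295 - 217/2 - 7) = 34909 - 1*(-2821/2) = 34909 + 2821/2 = 72639/2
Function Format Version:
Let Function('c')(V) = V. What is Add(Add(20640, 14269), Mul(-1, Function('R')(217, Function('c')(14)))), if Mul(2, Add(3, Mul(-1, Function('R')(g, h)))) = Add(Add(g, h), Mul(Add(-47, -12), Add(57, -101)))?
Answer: Rational(72639, 2) ≈ 36320.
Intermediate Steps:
Function('R')(g, h) = Add(-1295, Mul(Rational(-1, 2), g), Mul(Rational(-1, 2), h)) (Function('R')(g, h) = Add(3, Mul(Rational(-1, 2), Add(Add(g, h), Mul(Add(-47, -12), Add(57, -101))))) = Add(3, Mul(Rational(-1, 2), Add(Add(g, h), Mul(-59, -44)))) = Add(3, Mul(Rational(-1, 2), Add(Add(g, h), 2596))) = Add(3, Mul(Rational(-1, 2), Add(2596, g, h))) = Add(3, Add(-1298, Mul(Rational(-1, 2), g), Mul(Rational(-1, 2), h))) = Add(-1295, Mul(Rational(-1, 2), g), Mul(Rational(-1, 2), h)))
Add(Add(20640, 14269), Mul(-1, Function('R')(217, Function('c')(14)))) = Add(Add(20640, 14269), Mul(-1, Add(-1295, Mul(Rational(-1, 2), 217), Mul(Rational(-1, 2), 14)))) = Add(34909, Mul(-1, Add(-1295, Rational(-217, 2), -7))) = Add(34909, Mul(-1, Rational(-2821, 2))) = Add(34909, Rational(2821, 2)) = Rational(72639, 2)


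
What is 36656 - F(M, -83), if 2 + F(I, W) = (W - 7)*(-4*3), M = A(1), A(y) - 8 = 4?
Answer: 35578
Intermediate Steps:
A(y) = 12 (A(y) = 8 + 4 = 12)
M = 12
F(I, W) = 82 - 12*W (F(I, W) = -2 + (W - 7)*(-4*3) = -2 + (-7 + W)*(-12) = -2 + (84 - 12*W) = 82 - 12*W)
36656 - F(M, -83) = 36656 - (82 - 12*(-83)) = 36656 - (82 + 996) = 36656 - 1*1078 = 36656 - 1078 = 35578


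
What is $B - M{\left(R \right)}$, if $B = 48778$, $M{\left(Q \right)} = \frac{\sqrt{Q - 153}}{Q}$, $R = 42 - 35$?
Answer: $48778 - \frac{i \sqrt{146}}{7} \approx 48778.0 - 1.7261 i$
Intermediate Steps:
$R = 7$ ($R = 42 - 35 = 7$)
$M{\left(Q \right)} = \frac{\sqrt{-153 + Q}}{Q}$
$B - M{\left(R \right)} = 48778 - \frac{\sqrt{-153 + 7}}{7} = 48778 - \frac{\sqrt{-146}}{7} = 48778 - \frac{i \sqrt{146}}{7}$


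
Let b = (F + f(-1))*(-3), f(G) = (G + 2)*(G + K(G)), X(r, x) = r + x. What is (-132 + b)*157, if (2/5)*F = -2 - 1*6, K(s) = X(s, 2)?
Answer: -11304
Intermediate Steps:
K(s) = 2 + s (K(s) = s + 2 = 2 + s)
f(G) = (2 + G)*(2 + 2*G) (f(G) = (G + 2)*(G + (2 + G)) = (2 + G)*(2 + 2*G))
F = -20 (F = 5*(-2 - 1*6)/2 = 5*(-2 - 6)/2 = (5/2)*(-8) = -20)
b = 60 (b = (-20 + (4 + 2*(-1)² + 6*(-1)))*(-3) = (-20 + (4 + 2*1 - 6))*(-3) = (-20 + (4 + 2 - 6))*(-3) = (-20 + 0)*(-3) = -20*(-3) = 60)
(-132 + b)*157 = (-132 + 60)*157 = -72*157 = -11304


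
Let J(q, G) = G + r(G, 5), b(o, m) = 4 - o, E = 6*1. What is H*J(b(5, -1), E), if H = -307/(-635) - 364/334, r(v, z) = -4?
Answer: -128602/106045 ≈ -1.2127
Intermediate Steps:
E = 6
J(q, G) = -4 + G (J(q, G) = G - 4 = -4 + G)
H = -64301/106045 (H = -307*(-1/635) - 364*1/334 = 307/635 - 182/167 = -64301/106045 ≈ -0.60636)
H*J(b(5, -1), E) = -64301*(-4 + 6)/106045 = -64301/106045*2 = -128602/106045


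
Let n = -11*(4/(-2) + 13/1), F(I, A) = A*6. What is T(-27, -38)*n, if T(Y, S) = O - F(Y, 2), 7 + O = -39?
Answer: 7018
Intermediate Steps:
F(I, A) = 6*A
O = -46 (O = -7 - 39 = -46)
T(Y, S) = -58 (T(Y, S) = -46 - 6*2 = -46 - 1*12 = -46 - 12 = -58)
n = -121 (n = -11*(4*(-½) + 13*1) = -11*(-2 + 13) = -11*11 = -121)
T(-27, -38)*n = -58*(-121) = 7018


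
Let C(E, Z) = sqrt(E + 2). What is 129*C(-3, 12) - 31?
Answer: -31 + 129*I ≈ -31.0 + 129.0*I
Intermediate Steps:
C(E, Z) = sqrt(2 + E)
129*C(-3, 12) - 31 = 129*sqrt(2 - 3) - 31 = 129*sqrt(-1) - 31 = 129*I - 31 = -31 + 129*I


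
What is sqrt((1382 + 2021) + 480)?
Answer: sqrt(3883) ≈ 62.314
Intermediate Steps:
sqrt((1382 + 2021) + 480) = sqrt(3403 + 480) = sqrt(3883)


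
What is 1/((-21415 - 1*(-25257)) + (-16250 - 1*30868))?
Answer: -1/43276 ≈ -2.3108e-5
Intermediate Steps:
1/((-21415 - 1*(-25257)) + (-16250 - 1*30868)) = 1/((-21415 + 25257) + (-16250 - 30868)) = 1/(3842 - 47118) = 1/(-43276) = -1/43276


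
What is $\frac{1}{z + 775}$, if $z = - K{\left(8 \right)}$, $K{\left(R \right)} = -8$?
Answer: $\frac{1}{783} \approx 0.0012771$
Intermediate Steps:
$z = 8$ ($z = \left(-1\right) \left(-8\right) = 8$)
$\frac{1}{z + 775} = \frac{1}{8 + 775} = \frac{1}{783}$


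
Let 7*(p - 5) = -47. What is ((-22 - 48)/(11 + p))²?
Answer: 9604/169 ≈ 56.828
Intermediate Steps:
p = -12/7 (p = 5 + (⅐)*(-47) = 5 - 47/7 = -12/7 ≈ -1.7143)
((-22 - 48)/(11 + p))² = ((-22 - 48)/(11 - 12/7))² = (-70/65/7)² = (-70*7/65)² = (-98/13)² = 9604/169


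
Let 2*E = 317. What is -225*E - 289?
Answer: -71903/2 ≈ -35952.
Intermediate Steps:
E = 317/2 (E = (½)*317 = 317/2 ≈ 158.50)
-225*E - 289 = -225*317/2 - 289 = -71325/2 - 289 = -71903/2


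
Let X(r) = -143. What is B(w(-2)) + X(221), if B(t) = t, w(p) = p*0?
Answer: -143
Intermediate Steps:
w(p) = 0
B(w(-2)) + X(221) = 0 - 143 = -143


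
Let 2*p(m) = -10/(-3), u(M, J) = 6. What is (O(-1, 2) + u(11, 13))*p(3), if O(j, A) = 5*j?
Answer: 5/3 ≈ 1.6667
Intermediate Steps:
p(m) = 5/3 (p(m) = (-10/(-3))/2 = (-10*(-⅓))/2 = (½)*(10/3) = 5/3)
(O(-1, 2) + u(11, 13))*p(3) = (5*(-1) + 6)*(5/3) = (-5 + 6)*(5/3) = 1*(5/3) = 5/3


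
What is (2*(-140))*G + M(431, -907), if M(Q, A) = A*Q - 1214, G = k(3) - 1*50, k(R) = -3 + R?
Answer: -378131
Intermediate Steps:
G = -50 (G = (-3 + 3) - 1*50 = 0 - 50 = -50)
M(Q, A) = -1214 + A*Q
(2*(-140))*G + M(431, -907) = (2*(-140))*(-50) + (-1214 - 907*431) = -280*(-50) + (-1214 - 390917) = 14000 - 392131 = -378131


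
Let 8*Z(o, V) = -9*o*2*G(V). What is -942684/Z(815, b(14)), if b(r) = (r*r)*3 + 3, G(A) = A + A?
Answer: 628456/1444995 ≈ 0.43492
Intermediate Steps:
G(A) = 2*A
b(r) = 3 + 3*r**2 (b(r) = r**2*3 + 3 = 3*r**2 + 3 = 3 + 3*r**2)
Z(o, V) = -9*V*o/2 (Z(o, V) = (-9*o*2*2*V)/8 = (-9*2*o*2*V)/8 = (-36*V*o)/8 = -9*V*o/2)
-942684/Z(815, b(14)) = -942684*(-2/(7335*(3 + 3*14**2))) = -942684*(-2/(7335*(3 + 3*196))) = -942684*(-2/(7335*(3 + 588))) = -942684/((-9/2*591*815)) = -942684/(-4334985/2) = -942684*(-2/4334985) = 628456/1444995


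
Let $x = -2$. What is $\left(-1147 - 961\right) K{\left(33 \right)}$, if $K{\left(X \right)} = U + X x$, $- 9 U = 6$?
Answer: $\frac{421600}{3} \approx 1.4053 \cdot 10^{5}$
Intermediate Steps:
$U = - \frac{2}{3}$ ($U = \left(- \frac{1}{9}\right) 6 = - \frac{2}{3} \approx -0.66667$)
$K{\left(X \right)} = - \frac{2}{3} - 2 X$ ($K{\left(X \right)} = - \frac{2}{3} + X \left(-2\right) = - \frac{2}{3} - 2 X$)
$\left(-1147 - 961\right) K{\left(33 \right)} = \left(-1147 - 961\right) \left(- \frac{2}{3} - 66\right) = - 2108 \left(- \frac{2}{3} - 66\right) = \left(-2108\right) \left(- \frac{200}{3}\right) = \frac{421600}{3}$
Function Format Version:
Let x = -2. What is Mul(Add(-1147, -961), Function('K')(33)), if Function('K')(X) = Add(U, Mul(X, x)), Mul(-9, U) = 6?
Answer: Rational(421600, 3) ≈ 1.4053e+5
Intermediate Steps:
U = Rational(-2, 3) (U = Mul(Rational(-1, 9), 6) = Rational(-2, 3) ≈ -0.66667)
Function('K')(X) = Add(Rational(-2, 3), Mul(-2, X)) (Function('K')(X) = Add(Rational(-2, 3), Mul(X, -2)) = Add(Rational(-2, 3), Mul(-2, X)))
Mul(Add(-1147, -961), Function('K')(33)) = Mul(Add(-1147, -961), Add(Rational(-2, 3), Mul(-2, 33))) = Mul(-2108, Add(Rational(-2, 3), -66)) = Mul(-2108, Rational(-200, 3)) = Rational(421600, 3)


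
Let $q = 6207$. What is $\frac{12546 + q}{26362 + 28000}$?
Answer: $\frac{2679}{7766} \approx 0.34496$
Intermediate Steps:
$\frac{12546 + q}{26362 + 28000} = \frac{12546 + 6207}{26362 + 28000} = \frac{18753}{54362} = 18753 \cdot \frac{1}{54362} = \frac{2679}{7766}$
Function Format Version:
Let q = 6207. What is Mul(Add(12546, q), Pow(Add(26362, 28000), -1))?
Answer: Rational(2679, 7766) ≈ 0.34496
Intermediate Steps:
Mul(Add(12546, q), Pow(Add(26362, 28000), -1)) = Mul(Add(12546, 6207), Pow(Add(26362, 28000), -1)) = Mul(18753, Pow(54362, -1)) = Mul(18753, Rational(1, 54362)) = Rational(2679, 7766)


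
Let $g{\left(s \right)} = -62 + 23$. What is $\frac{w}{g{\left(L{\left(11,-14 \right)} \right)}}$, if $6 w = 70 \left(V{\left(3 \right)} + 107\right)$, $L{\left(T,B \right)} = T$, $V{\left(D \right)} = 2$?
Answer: $- \frac{3815}{117} \approx -32.607$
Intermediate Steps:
$g{\left(s \right)} = -39$
$w = \frac{3815}{3}$ ($w = \frac{70 \left(2 + 107\right)}{6} = \frac{70 \cdot 109}{6} = \frac{1}{6} \cdot 7630 = \frac{3815}{3} \approx 1271.7$)
$\frac{w}{g{\left(L{\left(11,-14 \right)} \right)}} = \frac{3815}{3 \left(-39\right)} = \frac{3815}{3} \left(- \frac{1}{39}\right) = - \frac{3815}{117}$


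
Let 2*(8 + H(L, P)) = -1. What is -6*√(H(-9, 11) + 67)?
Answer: -9*√26 ≈ -45.891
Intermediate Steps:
H(L, P) = -17/2 (H(L, P) = -8 + (½)*(-1) = -8 - ½ = -17/2)
-6*√(H(-9, 11) + 67) = -6*√(-17/2 + 67) = -9*√26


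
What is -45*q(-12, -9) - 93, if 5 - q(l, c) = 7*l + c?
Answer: -4503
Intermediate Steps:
q(l, c) = 5 - c - 7*l (q(l, c) = 5 - (7*l + c) = 5 - (c + 7*l) = 5 + (-c - 7*l) = 5 - c - 7*l)
-45*q(-12, -9) - 93 = -45*(5 - 1*(-9) - 7*(-12)) - 93 = -45*(5 + 9 + 84) - 93 = -45*98 - 93 = -4410 - 93 = -4503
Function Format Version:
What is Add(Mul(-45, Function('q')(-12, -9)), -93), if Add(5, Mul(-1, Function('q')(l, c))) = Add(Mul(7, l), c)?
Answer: -4503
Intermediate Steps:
Function('q')(l, c) = Add(5, Mul(-1, c), Mul(-7, l)) (Function('q')(l, c) = Add(5, Mul(-1, Add(Mul(7, l), c))) = Add(5, Mul(-1, Add(c, Mul(7, l)))) = Add(5, Add(Mul(-1, c), Mul(-7, l))) = Add(5, Mul(-1, c), Mul(-7, l)))
Add(Mul(-45, Function('q')(-12, -9)), -93) = Add(Mul(-45, Add(5, Mul(-1, -9), Mul(-7, -12))), -93) = Add(Mul(-45, Add(5, 9, 84)), -93) = Add(Mul(-45, 98), -93) = Add(-4410, -93) = -4503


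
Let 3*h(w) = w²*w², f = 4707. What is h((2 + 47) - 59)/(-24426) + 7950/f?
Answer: 29749450/19162197 ≈ 1.5525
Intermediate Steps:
h(w) = w⁴/3 (h(w) = (w²*w²)/3 = w⁴/3)
h((2 + 47) - 59)/(-24426) + 7950/f = (((2 + 47) - 59)⁴/3)/(-24426) + 7950/4707 = ((49 - 59)⁴/3)*(-1/24426) + 7950*(1/4707) = ((⅓)*(-10)⁴)*(-1/24426) + 2650/1569 = ((⅓)*10000)*(-1/24426) + 2650/1569 = (10000/3)*(-1/24426) + 2650/1569 = -5000/36639 + 2650/1569 = 29749450/19162197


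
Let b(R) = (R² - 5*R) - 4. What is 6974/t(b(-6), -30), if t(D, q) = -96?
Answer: -3487/48 ≈ -72.646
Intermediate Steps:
b(R) = -4 + R² - 5*R
6974/t(b(-6), -30) = 6974/(-96) = 6974*(-1/96) = -3487/48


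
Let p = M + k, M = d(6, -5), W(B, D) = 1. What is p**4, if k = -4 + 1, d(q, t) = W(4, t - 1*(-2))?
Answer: 16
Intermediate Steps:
d(q, t) = 1
M = 1
k = -3
p = -2 (p = 1 - 3 = -2)
p**4 = (-2)**4 = 16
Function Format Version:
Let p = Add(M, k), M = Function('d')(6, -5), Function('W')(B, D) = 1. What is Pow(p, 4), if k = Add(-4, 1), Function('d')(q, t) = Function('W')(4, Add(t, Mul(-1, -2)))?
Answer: 16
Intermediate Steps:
Function('d')(q, t) = 1
M = 1
k = -3
p = -2 (p = Add(1, -3) = -2)
Pow(p, 4) = Pow(-2, 4) = 16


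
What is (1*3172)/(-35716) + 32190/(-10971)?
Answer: -98708171/32653353 ≈ -3.0229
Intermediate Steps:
(1*3172)/(-35716) + 32190/(-10971) = 3172*(-1/35716) + 32190*(-1/10971) = -793/8929 - 10730/3657 = -98708171/32653353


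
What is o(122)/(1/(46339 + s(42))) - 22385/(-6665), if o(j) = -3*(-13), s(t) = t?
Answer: 2411213524/1333 ≈ 1.8089e+6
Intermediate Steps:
o(j) = 39
o(122)/(1/(46339 + s(42))) - 22385/(-6665) = 39/(1/(46339 + 42)) - 22385/(-6665) = 39/(1/46381) - 22385*(-1/6665) = 39/(1/46381) + 4477/1333 = 39*46381 + 4477/1333 = 1808859 + 4477/1333 = 2411213524/1333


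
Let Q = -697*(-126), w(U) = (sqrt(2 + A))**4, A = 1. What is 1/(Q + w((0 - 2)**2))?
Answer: 1/87831 ≈ 1.1386e-5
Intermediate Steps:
w(U) = 9 (w(U) = (sqrt(2 + 1))**4 = (sqrt(3))**4 = 9)
Q = 87822
1/(Q + w((0 - 2)**2)) = 1/(87822 + 9) = 1/87831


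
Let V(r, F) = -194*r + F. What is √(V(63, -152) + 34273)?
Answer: √21899 ≈ 147.98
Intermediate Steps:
V(r, F) = F - 194*r
√(V(63, -152) + 34273) = √((-152 - 194*63) + 34273) = √((-152 - 12222) + 34273) = √(-12374 + 34273) = √21899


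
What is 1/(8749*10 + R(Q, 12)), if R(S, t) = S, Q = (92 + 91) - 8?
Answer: 1/87665 ≈ 1.1407e-5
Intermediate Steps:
Q = 175 (Q = 183 - 8 = 175)
1/(8749*10 + R(Q, 12)) = 1/(8749*10 + 175) = 1/(87490 + 175) = 1/87665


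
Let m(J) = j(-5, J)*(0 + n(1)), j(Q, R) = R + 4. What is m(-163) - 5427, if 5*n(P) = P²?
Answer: -27294/5 ≈ -5458.8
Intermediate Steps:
n(P) = P²/5
j(Q, R) = 4 + R
m(J) = ⅘ + J/5 (m(J) = (4 + J)*(0 + (⅕)*1²) = (4 + J)*(0 + (⅕)*1) = (4 + J)*(0 + ⅕) = (4 + J)*(⅕) = ⅘ + J/5)
m(-163) - 5427 = (⅘ + (⅕)*(-163)) - 5427 = (⅘ - 163/5) - 5427 = -159/5 - 5427 = -27294/5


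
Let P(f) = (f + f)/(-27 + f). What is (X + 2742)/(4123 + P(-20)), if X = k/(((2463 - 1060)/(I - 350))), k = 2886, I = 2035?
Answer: 136455664/90643621 ≈ 1.5054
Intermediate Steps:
P(f) = 2*f/(-27 + f) (P(f) = (2*f)/(-27 + f) = 2*f/(-27 + f))
X = 4862910/1403 (X = 2886/(((2463 - 1060)/(2035 - 350))) = 2886/((1403/1685)) = 2886/((1403*(1/1685))) = 2886/(1403/1685) = 2886*(1685/1403) = 4862910/1403 ≈ 3466.1)
(X + 2742)/(4123 + P(-20)) = (4862910/1403 + 2742)/(4123 + 2*(-20)/(-27 - 20)) = 8709936/(1403*(4123 + 2*(-20)/(-47))) = 8709936/(1403*(4123 + 2*(-20)*(-1/47))) = 8709936/(1403*(4123 + 40/47)) = 8709936/(1403*(193821/47)) = (8709936/1403)*(47/193821) = 136455664/90643621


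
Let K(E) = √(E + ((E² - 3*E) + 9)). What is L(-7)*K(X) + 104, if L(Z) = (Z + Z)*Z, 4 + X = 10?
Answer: 104 + 98*√33 ≈ 666.97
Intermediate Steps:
X = 6 (X = -4 + 10 = 6)
L(Z) = 2*Z² (L(Z) = (2*Z)*Z = 2*Z²)
K(E) = √(9 + E² - 2*E) (K(E) = √(E + (9 + E² - 3*E)) = √(9 + E² - 2*E))
L(-7)*K(X) + 104 = (2*(-7)²)*√(9 + 6² - 2*6) + 104 = (2*49)*√(9 + 36 - 12) + 104 = 98*√33 + 104 = 104 + 98*√33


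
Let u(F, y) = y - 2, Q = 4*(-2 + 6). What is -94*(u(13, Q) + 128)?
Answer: -13348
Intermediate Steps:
Q = 16 (Q = 4*4 = 16)
u(F, y) = -2 + y
-94*(u(13, Q) + 128) = -94*((-2 + 16) + 128) = -94*(14 + 128) = -94*142 = -13348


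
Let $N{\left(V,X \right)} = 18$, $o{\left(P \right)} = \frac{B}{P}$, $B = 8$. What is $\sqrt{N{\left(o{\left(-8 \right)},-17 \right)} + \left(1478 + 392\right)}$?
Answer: $4 \sqrt{118} \approx 43.451$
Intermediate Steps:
$o{\left(P \right)} = \frac{8}{P}$
$\sqrt{N{\left(o{\left(-8 \right)},-17 \right)} + \left(1478 + 392\right)} = \sqrt{18 + \left(1478 + 392\right)} = \sqrt{18 + 1870} = \sqrt{1888} = 4 \sqrt{118}$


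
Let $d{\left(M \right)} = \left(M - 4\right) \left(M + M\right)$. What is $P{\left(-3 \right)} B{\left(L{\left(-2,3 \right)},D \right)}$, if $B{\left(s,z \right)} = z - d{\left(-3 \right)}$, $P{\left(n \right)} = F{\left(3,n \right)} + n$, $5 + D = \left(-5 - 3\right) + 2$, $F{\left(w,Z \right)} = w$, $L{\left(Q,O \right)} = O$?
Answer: $0$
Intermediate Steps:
$d{\left(M \right)} = 2 M \left(-4 + M\right)$ ($d{\left(M \right)} = \left(-4 + M\right) 2 M = 2 M \left(-4 + M\right)$)
$D = -11$ ($D = -5 + \left(\left(-5 - 3\right) + 2\right) = -5 + \left(-8 + 2\right) = -5 - 6 = -11$)
$P{\left(n \right)} = 3 + n$
$B{\left(s,z \right)} = -42 + z$ ($B{\left(s,z \right)} = z - 2 \left(-3\right) \left(-4 - 3\right) = z - 2 \left(-3\right) \left(-7\right) = z - 42 = -42 + z$)
$P{\left(-3 \right)} B{\left(L{\left(-2,3 \right)},D \right)} = \left(3 - 3\right) \left(-42 - 11\right) = 0 \left(-53\right) = 0$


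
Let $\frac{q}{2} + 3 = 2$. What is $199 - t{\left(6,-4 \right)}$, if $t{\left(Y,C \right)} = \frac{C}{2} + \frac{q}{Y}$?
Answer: $\frac{604}{3} \approx 201.33$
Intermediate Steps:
$q = -2$ ($q = -6 + 2 \cdot 2 = -6 + 4 = -2$)
$t{\left(Y,C \right)} = \frac{C}{2} - \frac{2}{Y}$
$199 - t{\left(6,-4 \right)} = 199 - \left(\frac{1}{2} \left(-4\right) - \frac{2}{6}\right) = 199 - \left(-2 - \frac{1}{3}\right) = 199 - - \frac{7}{3} = 199 + \frac{7}{3} = \frac{604}{3}$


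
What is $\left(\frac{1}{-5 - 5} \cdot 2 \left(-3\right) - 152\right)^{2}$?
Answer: $\frac{573049}{25} \approx 22922.0$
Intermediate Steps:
$\left(\frac{1}{-5 - 5} \cdot 2 \left(-3\right) - 152\right)^{2} = \left(\frac{1}{-10} \cdot 2 \left(-3\right) - 152\right)^{2} = \left(\left(- \frac{1}{10}\right) 2 \left(-3\right) - 152\right)^{2} = \left(\left(- \frac{1}{5}\right) \left(-3\right) - 152\right)^{2} = \left(\frac{3}{5} - 152\right)^{2} = \left(- \frac{757}{5}\right)^{2} = \frac{573049}{25}$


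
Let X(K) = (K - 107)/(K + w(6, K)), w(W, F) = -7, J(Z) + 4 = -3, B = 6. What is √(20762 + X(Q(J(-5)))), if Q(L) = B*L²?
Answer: √1710198847/287 ≈ 144.09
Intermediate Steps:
J(Z) = -7 (J(Z) = -4 - 3 = -7)
Q(L) = 6*L²
X(K) = (-107 + K)/(-7 + K) (X(K) = (K - 107)/(K - 7) = (-107 + K)/(-7 + K))
√(20762 + X(Q(J(-5)))) = √(20762 + (-107 + 6*(-7)²)/(-7 + 6*(-7)²)) = √(20762 + (-107 + 6*49)/(-7 + 6*49)) = √(20762 + (-107 + 294)/(-7 + 294)) = √(20762 + 187/287) = √(5958881/287) = √1710198847/287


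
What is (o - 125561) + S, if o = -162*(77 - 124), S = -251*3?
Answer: -118700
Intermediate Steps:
S = -753
o = 7614 (o = -162*(-47) = -1*(-7614) = 7614)
(o - 125561) + S = (7614 - 125561) - 753 = -117947 - 753 = -118700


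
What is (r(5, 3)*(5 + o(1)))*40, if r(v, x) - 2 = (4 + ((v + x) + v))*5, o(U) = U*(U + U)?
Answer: 24360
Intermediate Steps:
o(U) = 2*U**2 (o(U) = U*(2*U) = 2*U**2)
r(v, x) = 22 + 5*x + 10*v (r(v, x) = 2 + (4 + ((v + x) + v))*5 = 2 + (4 + (x + 2*v))*5 = 2 + (4 + x + 2*v)*5 = 2 + (20 + 5*x + 10*v) = 22 + 5*x + 10*v)
(r(5, 3)*(5 + o(1)))*40 = ((22 + 5*3 + 10*5)*(5 + 2*1**2))*40 = ((22 + 15 + 50)*(5 + 2*1))*40 = (87*(5 + 2))*40 = (87*7)*40 = 609*40 = 24360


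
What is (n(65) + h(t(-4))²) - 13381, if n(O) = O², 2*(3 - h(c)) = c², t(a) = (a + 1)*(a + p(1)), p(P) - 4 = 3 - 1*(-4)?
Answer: 152601/4 ≈ 38150.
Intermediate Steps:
p(P) = 11 (p(P) = 4 + (3 - 1*(-4)) = 4 + (3 + 4) = 4 + 7 = 11)
t(a) = (1 + a)*(11 + a) (t(a) = (a + 1)*(a + 11) = (1 + a)*(11 + a))
h(c) = 3 - c²/2
(n(65) + h(t(-4))²) - 13381 = (65² + (3 - (11 + (-4)² + 12*(-4))²/2)²) - 13381 = (4225 + (3 - (11 + 16 - 48)²/2)²) - 13381 = (4225 + (3 - ½*(-21)²)²) - 13381 = (4225 + (3 - ½*441)²) - 13381 = (4225 + (3 - 441/2)²) - 13381 = (4225 + (-435/2)²) - 13381 = (4225 + 189225/4) - 13381 = 206125/4 - 13381 = 152601/4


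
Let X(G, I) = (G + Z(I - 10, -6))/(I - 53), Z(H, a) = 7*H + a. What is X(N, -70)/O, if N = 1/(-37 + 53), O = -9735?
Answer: -1811/3831696 ≈ -0.00047264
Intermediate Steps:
N = 1/16 ≈ 0.062500
Z(H, a) = a + 7*H
X(G, I) = (-76 + G + 7*I)/(-53 + I) (X(G, I) = (G + (-6 + 7*(I - 10)))/(I - 53) = (G + (-6 + 7*(-10 + I)))/(-53 + I) = (G + (-6 + (-70 + 7*I)))/(-53 + I) = (G + (-76 + 7*I))/(-53 + I) = (-76 + G + 7*I)/(-53 + I))
X(N, -70)/O = ((-76 + 1/16 + 7*(-70))/(-53 - 70))/(-9735) = ((-76 + 1/16 - 490)/(-123))*(-1/9735) = -1/123*(-9055/16)*(-1/9735) = (9055/1968)*(-1/9735) = -1811/3831696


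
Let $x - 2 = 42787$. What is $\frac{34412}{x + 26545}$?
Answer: $\frac{17206}{34667} \approx 0.49632$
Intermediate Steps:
$x = 42789$ ($x = 2 + 42787 = 42789$)
$\frac{34412}{x + 26545} = \frac{34412}{42789 + 26545} = \frac{34412}{69334} = 34412 \cdot \frac{1}{69334} = \frac{17206}{34667}$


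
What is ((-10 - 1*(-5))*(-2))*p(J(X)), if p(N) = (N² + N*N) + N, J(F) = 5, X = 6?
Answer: 550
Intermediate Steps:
p(N) = N + 2*N² (p(N) = (N² + N²) + N = 2*N² + N = N + 2*N²)
((-10 - 1*(-5))*(-2))*p(J(X)) = ((-10 - 1*(-5))*(-2))*(5*(1 + 2*5)) = ((-10 + 5)*(-2))*(5*(1 + 10)) = (-5*(-2))*(5*11) = 10*55 = 550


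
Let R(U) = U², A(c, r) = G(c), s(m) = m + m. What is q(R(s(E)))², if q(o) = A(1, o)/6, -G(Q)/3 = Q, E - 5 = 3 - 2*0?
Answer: ¼ ≈ 0.25000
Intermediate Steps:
E = 8 (E = 5 + (3 - 2*0) = 5 + (3 + 0) = 5 + 3 = 8)
s(m) = 2*m
G(Q) = -3*Q
A(c, r) = -3*c
q(o) = -½ (q(o) = -3*1/6 = -3*⅙ = -½)
q(R(s(E)))² = (-½)² = ¼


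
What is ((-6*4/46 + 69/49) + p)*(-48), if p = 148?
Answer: -8054160/1127 ≈ -7146.5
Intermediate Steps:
((-6*4/46 + 69/49) + p)*(-48) = ((-6*4/46 + 69/49) + 148)*(-48) = ((-24*1/46 + 69*(1/49)) + 148)*(-48) = ((-12/23 + 69/49) + 148)*(-48) = (999/1127 + 148)*(-48) = (167795/1127)*(-48) = -8054160/1127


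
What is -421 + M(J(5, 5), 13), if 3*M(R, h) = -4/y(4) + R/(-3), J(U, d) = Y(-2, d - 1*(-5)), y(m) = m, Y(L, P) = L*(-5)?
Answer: -3802/9 ≈ -422.44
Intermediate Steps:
Y(L, P) = -5*L
J(U, d) = 10 (J(U, d) = -5*(-2) = 10)
M(R, h) = -⅓ - R/9 (M(R, h) = (-4/4 + R/(-3))/3 = (-4*¼ + R*(-⅓))/3 = (-1 - R/3)/3 = -⅓ - R/9)
-421 + M(J(5, 5), 13) = -421 + (-⅓ - ⅑*10) = -421 + (-⅓ - 10/9) = -421 - 13/9 = -3802/9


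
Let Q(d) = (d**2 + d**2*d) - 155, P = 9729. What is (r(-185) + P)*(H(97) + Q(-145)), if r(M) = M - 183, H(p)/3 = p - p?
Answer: -28342814555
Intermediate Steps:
H(p) = 0 (H(p) = 3*(p - p) = 3*0 = 0)
Q(d) = -155 + d**2 + d**3 (Q(d) = (d**2 + d**3) - 155 = -155 + d**2 + d**3)
r(M) = -183 + M
(r(-185) + P)*(H(97) + Q(-145)) = ((-183 - 185) + 9729)*(0 + (-155 + (-145)**2 + (-145)**3)) = (-368 + 9729)*(0 + (-155 + 21025 - 3048625)) = 9361*(0 - 3027755) = 9361*(-3027755) = -28342814555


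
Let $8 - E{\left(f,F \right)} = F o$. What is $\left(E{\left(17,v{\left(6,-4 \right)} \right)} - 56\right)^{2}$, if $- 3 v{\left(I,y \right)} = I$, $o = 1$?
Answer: $2116$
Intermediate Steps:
$v{\left(I,y \right)} = - \frac{I}{3}$
$E{\left(f,F \right)} = 8 - F$ ($E{\left(f,F \right)} = 8 - F 1 = 8 - F$)
$\left(E{\left(17,v{\left(6,-4 \right)} \right)} - 56\right)^{2} = \left(\left(8 - \left(- \frac{1}{3}\right) 6\right) - 56\right)^{2} = \left(\left(8 - -2\right) - 56\right)^{2} = \left(\left(8 + 2\right) - 56\right)^{2} = \left(10 - 56\right)^{2} = \left(-46\right)^{2} = 2116$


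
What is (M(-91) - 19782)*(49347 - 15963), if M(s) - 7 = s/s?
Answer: -660135216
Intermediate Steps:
M(s) = 8 (M(s) = 7 + s/s = 7 + 1 = 8)
(M(-91) - 19782)*(49347 - 15963) = (8 - 19782)*(49347 - 15963) = -19774*33384 = -660135216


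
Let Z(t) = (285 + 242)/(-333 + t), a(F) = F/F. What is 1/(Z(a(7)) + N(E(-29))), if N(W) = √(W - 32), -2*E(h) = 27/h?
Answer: -163676/3511419 - 55112*I*√106082/108853989 ≈ -0.046613 - 0.1649*I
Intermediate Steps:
E(h) = -27/(2*h)
a(F) = 1
Z(t) = 527/(-333 + t)
N(W) = √(-32 + W)
1/(Z(a(7)) + N(E(-29))) = 1/(527/(-333 + 1) + √(-32 - 27/2/(-29))) = 1/(527/(-332) + √(-32 - 27/2*(-1/29))) = 1/(527*(-1/332) + √(-32 + 27/58)) = 1/(-527/332 + √(-1829/58)) = 1/(-527/332 + I*√106082/58)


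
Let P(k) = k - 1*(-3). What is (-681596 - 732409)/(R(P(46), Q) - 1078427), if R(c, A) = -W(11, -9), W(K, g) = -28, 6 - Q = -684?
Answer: 1414005/1078399 ≈ 1.3112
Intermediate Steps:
Q = 690 (Q = 6 - 1*(-684) = 6 + 684 = 690)
P(k) = 3 + k (P(k) = k + 3 = 3 + k)
R(c, A) = 28 (R(c, A) = -1*(-28) = 28)
(-681596 - 732409)/(R(P(46), Q) - 1078427) = (-681596 - 732409)/(28 - 1078427) = -1414005/(-1078399) = -1414005*(-1/1078399) = 1414005/1078399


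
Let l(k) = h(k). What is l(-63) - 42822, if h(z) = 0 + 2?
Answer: -42820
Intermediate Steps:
h(z) = 2
l(k) = 2
l(-63) - 42822 = 2 - 42822 = -42820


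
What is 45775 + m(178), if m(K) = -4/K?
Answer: 4073973/89 ≈ 45775.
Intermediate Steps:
45775 + m(178) = 45775 - 4/178 = 45775 - 4*1/178 = 45775 - 2/89 = 4073973/89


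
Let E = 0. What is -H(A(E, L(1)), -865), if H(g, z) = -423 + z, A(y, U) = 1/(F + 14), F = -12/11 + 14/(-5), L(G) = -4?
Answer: 1288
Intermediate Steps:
F = -214/55 (F = -12*1/11 + 14*(-⅕) = -12/11 - 14/5 = -214/55 ≈ -3.8909)
A(y, U) = 55/556 (A(y, U) = 1/(-214/55 + 14) = 1/(556/55) = 55/556)
-H(A(E, L(1)), -865) = -(-423 - 865) = -1*(-1288) = 1288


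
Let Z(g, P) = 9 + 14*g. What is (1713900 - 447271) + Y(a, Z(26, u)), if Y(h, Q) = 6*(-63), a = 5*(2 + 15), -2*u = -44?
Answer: 1266251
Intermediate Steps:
u = 22 (u = -½*(-44) = 22)
a = 85 (a = 5*17 = 85)
Y(h, Q) = -378
(1713900 - 447271) + Y(a, Z(26, u)) = (1713900 - 447271) - 378 = 1266629 - 378 = 1266251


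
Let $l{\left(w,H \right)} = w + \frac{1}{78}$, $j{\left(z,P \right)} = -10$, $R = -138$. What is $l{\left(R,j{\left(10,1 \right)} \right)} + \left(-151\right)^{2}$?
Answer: $\frac{1767715}{78} \approx 22663.0$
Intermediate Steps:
$l{\left(w,H \right)} = \frac{1}{78} + w$ ($l{\left(w,H \right)} = w + \frac{1}{78} = \frac{1}{78} + w$)
$l{\left(R,j{\left(10,1 \right)} \right)} + \left(-151\right)^{2} = \left(\frac{1}{78} - 138\right) + \left(-151\right)^{2} = - \frac{10763}{78} + 22801 = \frac{1767715}{78}$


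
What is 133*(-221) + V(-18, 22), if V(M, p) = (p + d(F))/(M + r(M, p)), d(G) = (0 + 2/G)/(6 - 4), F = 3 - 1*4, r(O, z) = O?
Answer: -352723/12 ≈ -29394.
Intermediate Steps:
F = -1 (F = 3 - 4 = -1)
d(G) = 1/G (d(G) = (2/G)/2 = (2/G)*(½) = 1/G)
V(M, p) = (-1 + p)/(2*M) (V(M, p) = (p + 1/(-1))/(M + M) = (p - 1)/((2*M)) = (-1 + p)*(1/(2*M)) = (-1 + p)/(2*M))
133*(-221) + V(-18, 22) = 133*(-221) + (½)*(-1 + 22)/(-18) = -29393 + (½)*(-1/18)*21 = -29393 - 7/12 = -352723/12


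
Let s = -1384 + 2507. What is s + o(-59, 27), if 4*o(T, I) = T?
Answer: 4433/4 ≈ 1108.3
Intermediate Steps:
o(T, I) = T/4
s = 1123
s + o(-59, 27) = 1123 + (1/4)*(-59) = 1123 - 59/4 = 4433/4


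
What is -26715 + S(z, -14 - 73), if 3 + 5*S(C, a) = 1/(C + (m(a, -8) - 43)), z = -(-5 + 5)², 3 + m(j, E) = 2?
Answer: -5877433/220 ≈ -26716.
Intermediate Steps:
m(j, E) = -1 (m(j, E) = -3 + 2 = -1)
z = 0 (z = -1*0² = -1*0 = 0)
S(C, a) = -⅗ + 1/(5*(-44 + C)) (S(C, a) = -⅗ + 1/(5*(C + (-1 - 43))) = -⅗ + 1/(5*(C - 44)) = -⅗ + 1/(5*(-44 + C)))
-26715 + S(z, -14 - 73) = -26715 + (133 - 3*0)/(5*(-44 + 0)) = -26715 + (⅕)*(133 + 0)/(-44) = -26715 + (⅕)*(-1/44)*133 = -26715 - 133/220 = -5877433/220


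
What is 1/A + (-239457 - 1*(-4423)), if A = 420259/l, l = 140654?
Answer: -98775013152/420259 ≈ -2.3503e+5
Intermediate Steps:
A = 420259/140654 ≈ 2.9879
1/A + (-239457 - 1*(-4423)) = 1/(420259/140654) + (-239457 - 1*(-4423)) = 140654/420259 + (-239457 + 4423) = 140654/420259 - 235034 = -98775013152/420259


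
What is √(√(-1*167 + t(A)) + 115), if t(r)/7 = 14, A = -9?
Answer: √(115 + I*√69) ≈ 10.731 + 0.38705*I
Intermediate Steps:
t(r) = 98 (t(r) = 7*14 = 98)
√(√(-1*167 + t(A)) + 115) = √(√(-1*167 + 98) + 115) = √(√(-167 + 98) + 115) = √(√(-69) + 115) = √(I*√69 + 115) = √(115 + I*√69)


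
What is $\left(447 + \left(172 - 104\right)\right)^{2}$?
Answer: $265225$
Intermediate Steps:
$\left(447 + \left(172 - 104\right)\right)^{2} = \left(447 + 68\right)^{2} = 515^{2} = 265225$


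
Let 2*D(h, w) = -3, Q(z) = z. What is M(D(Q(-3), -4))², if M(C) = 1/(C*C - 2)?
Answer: 16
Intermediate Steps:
D(h, w) = -3/2 (D(h, w) = (½)*(-3) = -3/2)
M(C) = 1/(-2 + C²) (M(C) = 1/(C² - 2) = 1/(-2 + C²))
M(D(Q(-3), -4))² = (1/(-2 + (-3/2)²))² = (1/(-2 + 9/4))² = (1/(¼))² = 4² = 16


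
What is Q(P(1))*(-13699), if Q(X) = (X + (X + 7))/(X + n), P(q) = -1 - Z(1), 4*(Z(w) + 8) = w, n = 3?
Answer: -1123318/39 ≈ -28803.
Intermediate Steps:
Z(w) = -8 + w/4
P(q) = 27/4 (P(q) = -1 - (-8 + (1/4)*1) = -1 - (-8 + 1/4) = -1 - 1*(-31/4) = -1 + 31/4 = 27/4)
Q(X) = (7 + 2*X)/(3 + X) (Q(X) = (X + (X + 7))/(X + 3) = (X + (7 + X))/(3 + X) = (7 + 2*X)/(3 + X))
Q(P(1))*(-13699) = ((7 + 2*(27/4))/(3 + 27/4))*(-13699) = ((7 + 27/2)/(39/4))*(-13699) = ((4/39)*(41/2))*(-13699) = (82/39)*(-13699) = -1123318/39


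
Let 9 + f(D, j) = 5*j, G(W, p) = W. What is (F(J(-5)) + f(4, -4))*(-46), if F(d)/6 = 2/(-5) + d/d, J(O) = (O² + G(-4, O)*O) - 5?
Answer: 5842/5 ≈ 1168.4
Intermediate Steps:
f(D, j) = -9 + 5*j
J(O) = -5 + O² - 4*O (J(O) = (O² - 4*O) - 5 = -5 + O² - 4*O)
F(d) = 18/5 (F(d) = 6*(2/(-5) + d/d) = 6*(2*(-⅕) + 1) = 6*(-⅖ + 1) = 6*(⅗) = 18/5)
(F(J(-5)) + f(4, -4))*(-46) = (18/5 + (-9 + 5*(-4)))*(-46) = (18/5 + (-9 - 20))*(-46) = (18/5 - 29)*(-46) = -127/5*(-46) = 5842/5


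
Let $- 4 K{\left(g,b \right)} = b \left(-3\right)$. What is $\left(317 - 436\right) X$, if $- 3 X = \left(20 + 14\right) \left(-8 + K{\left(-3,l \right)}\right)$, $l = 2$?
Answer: $- \frac{26299}{3} \approx -8766.3$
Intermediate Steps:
$K{\left(g,b \right)} = \frac{3 b}{4}$ ($K{\left(g,b \right)} = - \frac{b \left(-3\right)}{4} = - \frac{\left(-3\right) b}{4} = \frac{3 b}{4}$)
$X = \frac{221}{3}$ ($X = - \frac{\left(20 + 14\right) \left(-8 + \frac{3}{4} \cdot 2\right)}{3} = - \frac{34 \left(-8 + \frac{3}{2}\right)}{3} = - \frac{34 \left(- \frac{13}{2}\right)}{3} = \left(- \frac{1}{3}\right) \left(-221\right) = \frac{221}{3} \approx 73.667$)
$\left(317 - 436\right) X = \left(317 - 436\right) \frac{221}{3} = \left(-119\right) \frac{221}{3} = - \frac{26299}{3}$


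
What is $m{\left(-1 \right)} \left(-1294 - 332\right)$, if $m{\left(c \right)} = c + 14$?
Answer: $-21138$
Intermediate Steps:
$m{\left(c \right)} = 14 + c$
$m{\left(-1 \right)} \left(-1294 - 332\right) = \left(14 - 1\right) \left(-1294 - 332\right) = 13 \left(-1626\right) = -21138$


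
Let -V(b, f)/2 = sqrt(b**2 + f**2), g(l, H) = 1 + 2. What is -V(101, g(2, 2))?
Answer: 2*sqrt(10210) ≈ 202.09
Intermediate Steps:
g(l, H) = 3
V(b, f) = -2*sqrt(b**2 + f**2)
-V(101, g(2, 2)) = -(-2)*sqrt(101**2 + 3**2) = -(-2)*sqrt(10201 + 9) = -(-2)*sqrt(10210) = 2*sqrt(10210)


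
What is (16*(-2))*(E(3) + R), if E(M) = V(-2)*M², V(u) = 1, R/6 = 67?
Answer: -13152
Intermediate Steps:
R = 402 (R = 6*67 = 402)
E(M) = M² (E(M) = 1*M² = M²)
(16*(-2))*(E(3) + R) = (16*(-2))*(3² + 402) = -32*(9 + 402) = -32*411 = -13152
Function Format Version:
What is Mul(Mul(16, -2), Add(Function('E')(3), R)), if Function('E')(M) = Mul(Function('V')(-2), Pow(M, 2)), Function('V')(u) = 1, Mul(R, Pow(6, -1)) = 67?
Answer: -13152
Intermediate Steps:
R = 402 (R = Mul(6, 67) = 402)
Function('E')(M) = Pow(M, 2) (Function('E')(M) = Mul(1, Pow(M, 2)) = Pow(M, 2))
Mul(Mul(16, -2), Add(Function('E')(3), R)) = Mul(Mul(16, -2), Add(Pow(3, 2), 402)) = Mul(-32, Add(9, 402)) = Mul(-32, 411) = -13152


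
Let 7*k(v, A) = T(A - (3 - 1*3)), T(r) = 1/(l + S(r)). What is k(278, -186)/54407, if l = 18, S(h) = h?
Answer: -1/63982632 ≈ -1.5629e-8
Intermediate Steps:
T(r) = 1/(18 + r)
k(v, A) = 1/(7*(18 + A)) (k(v, A) = 1/(7*(18 + (A - (3 - 1*3)))) = 1/(7*(18 + (A - (3 - 3)))) = 1/(7*(18 + (A - 1*0))) = 1/(7*(18 + (A + 0))) = 1/(7*(18 + A)))
k(278, -186)/54407 = (1/(7*(18 - 186)))/54407 = ((⅐)/(-168))*(1/54407) = ((⅐)*(-1/168))*(1/54407) = -1/1176*1/54407 = -1/63982632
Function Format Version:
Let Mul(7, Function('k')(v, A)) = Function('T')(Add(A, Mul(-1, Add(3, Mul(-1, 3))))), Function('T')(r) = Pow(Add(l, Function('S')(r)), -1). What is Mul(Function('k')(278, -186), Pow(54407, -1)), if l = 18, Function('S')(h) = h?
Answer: Rational(-1, 63982632) ≈ -1.5629e-8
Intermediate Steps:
Function('T')(r) = Pow(Add(18, r), -1)
Function('k')(v, A) = Mul(Rational(1, 7), Pow(Add(18, A), -1)) (Function('k')(v, A) = Mul(Rational(1, 7), Pow(Add(18, Add(A, Mul(-1, Add(3, Mul(-1, 3))))), -1)) = Mul(Rational(1, 7), Pow(Add(18, Add(A, Mul(-1, Add(3, -3)))), -1)) = Mul(Rational(1, 7), Pow(Add(18, Add(A, Mul(-1, 0))), -1)) = Mul(Rational(1, 7), Pow(Add(18, Add(A, 0)), -1)) = Mul(Rational(1, 7), Pow(Add(18, A), -1)))
Mul(Function('k')(278, -186), Pow(54407, -1)) = Mul(Mul(Rational(1, 7), Pow(Add(18, -186), -1)), Pow(54407, -1)) = Mul(Mul(Rational(1, 7), Pow(-168, -1)), Rational(1, 54407)) = Mul(Mul(Rational(1, 7), Rational(-1, 168)), Rational(1, 54407)) = Mul(Rational(-1, 1176), Rational(1, 54407)) = Rational(-1, 63982632)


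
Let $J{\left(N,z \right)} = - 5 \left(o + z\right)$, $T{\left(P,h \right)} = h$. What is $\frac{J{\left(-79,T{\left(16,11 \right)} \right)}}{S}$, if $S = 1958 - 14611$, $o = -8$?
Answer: $\frac{15}{12653} \approx 0.0011855$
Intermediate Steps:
$J{\left(N,z \right)} = 40 - 5 z$ ($J{\left(N,z \right)} = - 5 \left(-8 + z\right) = 40 - 5 z$)
$S = -12653$ ($S = 1958 - 14611 = -12653$)
$\frac{J{\left(-79,T{\left(16,11 \right)} \right)}}{S} = \frac{40 - 55}{-12653} = \left(40 - 55\right) \left(- \frac{1}{12653}\right) = \left(-15\right) \left(- \frac{1}{12653}\right) = \frac{15}{12653}$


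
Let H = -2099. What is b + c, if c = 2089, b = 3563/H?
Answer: 4381248/2099 ≈ 2087.3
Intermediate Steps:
b = -3563/2099 (b = 3563/(-2099) = 3563*(-1/2099) = -3563/2099 ≈ -1.6975)
b + c = -3563/2099 + 2089 = 4381248/2099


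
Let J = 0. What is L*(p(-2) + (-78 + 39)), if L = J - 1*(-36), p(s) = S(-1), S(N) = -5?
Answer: -1584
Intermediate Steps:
p(s) = -5
L = 36 (L = 0 - 1*(-36) = 0 + 36 = 36)
L*(p(-2) + (-78 + 39)) = 36*(-5 + (-78 + 39)) = 36*(-5 - 39) = 36*(-44) = -1584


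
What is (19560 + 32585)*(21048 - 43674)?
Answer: -1179832770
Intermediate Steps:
(19560 + 32585)*(21048 - 43674) = 52145*(-22626) = -1179832770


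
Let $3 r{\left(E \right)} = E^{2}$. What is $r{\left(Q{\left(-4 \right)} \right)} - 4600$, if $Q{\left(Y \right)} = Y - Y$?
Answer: $-4600$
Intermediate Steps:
$Q{\left(Y \right)} = 0$
$r{\left(E \right)} = \frac{E^{2}}{3}$
$r{\left(Q{\left(-4 \right)} \right)} - 4600 = \frac{0^{2}}{3} - 4600 = \frac{1}{3} \cdot 0 - 4600 = 0 - 4600 = -4600$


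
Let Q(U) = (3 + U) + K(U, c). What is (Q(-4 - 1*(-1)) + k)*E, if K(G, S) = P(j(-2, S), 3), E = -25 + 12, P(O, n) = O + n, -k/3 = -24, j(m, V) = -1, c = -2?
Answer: -962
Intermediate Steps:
k = 72 (k = -3*(-24) = 72)
E = -13
K(G, S) = 2 (K(G, S) = -1 + 3 = 2)
Q(U) = 5 + U (Q(U) = (3 + U) + 2 = 5 + U)
(Q(-4 - 1*(-1)) + k)*E = ((5 + (-4 - 1*(-1))) + 72)*(-13) = ((5 + (-4 + 1)) + 72)*(-13) = ((5 - 3) + 72)*(-13) = (2 + 72)*(-13) = 74*(-13) = -962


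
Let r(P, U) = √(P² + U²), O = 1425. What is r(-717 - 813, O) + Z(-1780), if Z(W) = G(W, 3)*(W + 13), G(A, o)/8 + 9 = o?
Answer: 84816 + 15*√19429 ≈ 86907.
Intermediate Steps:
G(A, o) = -72 + 8*o
Z(W) = -624 - 48*W (Z(W) = (-72 + 8*3)*(W + 13) = (-72 + 24)*(13 + W) = -48*(13 + W) = -624 - 48*W)
r(-717 - 813, O) + Z(-1780) = √((-717 - 813)² + 1425²) + (-624 - 48*(-1780)) = √((-1530)² + 2030625) + (-624 + 85440) = √(2340900 + 2030625) + 84816 = √4371525 + 84816 = 15*√19429 + 84816 = 84816 + 15*√19429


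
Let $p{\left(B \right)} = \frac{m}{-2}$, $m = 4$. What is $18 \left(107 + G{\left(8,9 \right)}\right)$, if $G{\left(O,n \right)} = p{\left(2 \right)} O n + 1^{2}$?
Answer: $-648$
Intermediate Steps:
$p{\left(B \right)} = -2$ ($p{\left(B \right)} = \frac{4}{-2} = 4 \left(- \frac{1}{2}\right) = -2$)
$G{\left(O,n \right)} = 1 - 2 O n$ ($G{\left(O,n \right)} = - 2 O n + 1^{2} = - 2 O n + 1 = 1 - 2 O n$)
$18 \left(107 + G{\left(8,9 \right)}\right) = 18 \left(107 + \left(1 - 16 \cdot 9\right)\right) = 18 \left(107 + \left(1 - 144\right)\right) = 18 \left(107 - 143\right) = 18 \left(-36\right) = -648$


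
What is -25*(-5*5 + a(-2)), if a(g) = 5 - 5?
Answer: 625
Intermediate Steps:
a(g) = 0
-25*(-5*5 + a(-2)) = -25*(-5*5 + 0) = -25*(-25 + 0) = -25*(-25) = 625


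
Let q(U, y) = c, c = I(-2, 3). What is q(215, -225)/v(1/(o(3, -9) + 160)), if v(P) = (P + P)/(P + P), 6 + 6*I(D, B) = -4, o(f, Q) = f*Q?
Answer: -5/3 ≈ -1.6667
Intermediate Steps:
o(f, Q) = Q*f
I(D, B) = -5/3 (I(D, B) = -1 + (1/6)*(-4) = -1 - 2/3 = -5/3)
c = -5/3 ≈ -1.6667
q(U, y) = -5/3
v(P) = 1 (v(P) = (2*P)/((2*P)) = (2*P)*(1/(2*P)) = 1)
q(215, -225)/v(1/(o(3, -9) + 160)) = -5/3/1 = -5/3*1 = -5/3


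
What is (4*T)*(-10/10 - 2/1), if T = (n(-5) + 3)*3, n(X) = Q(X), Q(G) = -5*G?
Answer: -1008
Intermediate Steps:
n(X) = -5*X
T = 84 (T = (-5*(-5) + 3)*3 = (25 + 3)*3 = 28*3 = 84)
(4*T)*(-10/10 - 2/1) = (4*84)*(-10/10 - 2/1) = 336*(-10*1/10 - 2*1) = 336*(-1 - 2) = 336*(-3) = -1008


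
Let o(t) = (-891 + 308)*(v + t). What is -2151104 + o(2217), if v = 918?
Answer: -3978809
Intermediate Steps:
o(t) = -535194 - 583*t (o(t) = (-891 + 308)*(918 + t) = -583*(918 + t) = -535194 - 583*t)
-2151104 + o(2217) = -2151104 + (-535194 - 583*2217) = -2151104 + (-535194 - 1292511) = -2151104 - 1827705 = -3978809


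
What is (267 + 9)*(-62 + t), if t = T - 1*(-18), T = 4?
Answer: -11040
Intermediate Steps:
t = 22 (t = 4 - 1*(-18) = 4 + 18 = 22)
(267 + 9)*(-62 + t) = (267 + 9)*(-62 + 22) = 276*(-40) = -11040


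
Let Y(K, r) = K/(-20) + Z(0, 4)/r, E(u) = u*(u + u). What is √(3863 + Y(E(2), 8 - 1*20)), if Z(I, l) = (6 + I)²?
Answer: √96490/5 ≈ 62.126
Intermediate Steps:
E(u) = 2*u² (E(u) = u*(2*u) = 2*u²)
Y(K, r) = 36/r - K/20 (Y(K, r) = K/(-20) + (6 + 0)²/r = K*(-1/20) + 6²/r = -K/20 + 36/r = 36/r - K/20)
√(3863 + Y(E(2), 8 - 1*20)) = √(3863 + (36/(8 - 1*20) - 2²/10)) = √(3863 + (36/(8 - 20) - 4/10)) = √(3863 + (36/(-12) - 1/20*8)) = √(3863 + (36*(-1/12) - ⅖)) = √(3863 + (-3 - ⅖)) = √(3863 - 17/5) = √(19298/5) = √96490/5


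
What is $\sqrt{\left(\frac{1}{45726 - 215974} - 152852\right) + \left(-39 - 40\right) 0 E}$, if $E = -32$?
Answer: $\frac{i \sqrt{1107580170454914}}{85124} \approx 390.96 i$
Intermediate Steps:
$\sqrt{\left(\frac{1}{45726 - 215974} - 152852\right) + \left(-39 - 40\right) 0 E} = \sqrt{\left(\frac{1}{45726 - 215974} - 152852\right) + \left(-39 - 40\right) 0 \left(-32\right)} = \sqrt{\left(\frac{1}{-170248} - 152852\right) + \left(-39 - 40\right) 0 \left(-32\right)} = \sqrt{\left(- \frac{1}{170248} - 152852\right) + \left(-79\right) 0 \left(-32\right)} = \sqrt{- \frac{26022747297}{170248} + 0 \left(-32\right)} = \sqrt{- \frac{26022747297}{170248} + 0} = \sqrt{- \frac{26022747297}{170248}} = \frac{i \sqrt{1107580170454914}}{85124}$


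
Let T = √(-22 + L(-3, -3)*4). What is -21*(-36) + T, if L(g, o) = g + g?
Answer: 756 + I*√46 ≈ 756.0 + 6.7823*I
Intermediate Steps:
L(g, o) = 2*g
T = I*√46 (T = √(-22 + (2*(-3))*4) = √(-22 - 6*4) = √(-22 - 24) = √(-46) = I*√46 ≈ 6.7823*I)
-21*(-36) + T = -21*(-36) + I*√46 = 756 + I*√46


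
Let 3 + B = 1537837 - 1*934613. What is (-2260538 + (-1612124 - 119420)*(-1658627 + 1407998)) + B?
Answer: 433973483859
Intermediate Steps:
B = 603221 (B = -3 + (1537837 - 1*934613) = -3 + (1537837 - 934613) = -3 + 603224 = 603221)
(-2260538 + (-1612124 - 119420)*(-1658627 + 1407998)) + B = (-2260538 + (-1612124 - 119420)*(-1658627 + 1407998)) + 603221 = (-2260538 - 1731544*(-250629)) + 603221 = (-2260538 + 433975141176) + 603221 = 433972880638 + 603221 = 433973483859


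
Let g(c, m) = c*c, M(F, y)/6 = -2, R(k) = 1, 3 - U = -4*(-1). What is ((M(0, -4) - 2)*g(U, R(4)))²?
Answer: 196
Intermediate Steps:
U = -1 (U = 3 - (-4)*(-1) = 3 - 1*4 = 3 - 4 = -1)
M(F, y) = -12 (M(F, y) = 6*(-2) = -12)
g(c, m) = c²
((M(0, -4) - 2)*g(U, R(4)))² = ((-12 - 2)*(-1)²)² = (-14*1)² = (-14)² = 196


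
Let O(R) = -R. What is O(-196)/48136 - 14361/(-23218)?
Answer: 43489489/69851353 ≈ 0.62260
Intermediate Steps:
O(-196)/48136 - 14361/(-23218) = -1*(-196)/48136 - 14361/(-23218) = 196*(1/48136) - 14361*(-1/23218) = 49/12034 + 14361/23218 = 43489489/69851353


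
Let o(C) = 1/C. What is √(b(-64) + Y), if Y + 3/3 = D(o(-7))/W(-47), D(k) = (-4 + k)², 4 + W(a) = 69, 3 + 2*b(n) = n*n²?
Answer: I*√108542574790/910 ≈ 362.04*I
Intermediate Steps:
b(n) = -3/2 + n³/2 (b(n) = -3/2 + (n*n²)/2 = -3/2 + n³/2)
W(a) = 65 (W(a) = -4 + 69 = 65)
o(C) = 1/C
Y = -2344/3185 (Y = -1 + (-4 + 1/(-7))²/65 = -1 + (-4 - ⅐)²*(1/65) = -1 + (-29/7)²*(1/65) = -1 + (841/49)*(1/65) = -1 + 841/3185 = -2344/3185 ≈ -0.73595)
√(b(-64) + Y) = √((-3/2 + (½)*(-64)³) - 2344/3185) = √((-3/2 + (½)*(-262144)) - 2344/3185) = √((-3/2 - 131072) - 2344/3185) = √(-262147/2 - 2344/3185) = √(-834942883/6370) = I*√108542574790/910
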